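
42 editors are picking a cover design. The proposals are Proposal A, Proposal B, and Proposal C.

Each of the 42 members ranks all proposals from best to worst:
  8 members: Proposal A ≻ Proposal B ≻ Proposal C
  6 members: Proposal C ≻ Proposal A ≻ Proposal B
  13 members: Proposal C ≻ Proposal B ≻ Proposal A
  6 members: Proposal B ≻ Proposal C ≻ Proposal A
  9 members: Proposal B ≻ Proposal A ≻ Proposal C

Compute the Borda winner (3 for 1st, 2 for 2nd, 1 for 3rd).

Proposal A: 8×3 + 6×2 + 13×1 + 6×1 + 9×2 = 73
Proposal B: 8×2 + 6×1 + 13×2 + 6×3 + 9×3 = 93
Proposal C: 8×1 + 6×3 + 13×3 + 6×2 + 9×1 = 86

Proposal B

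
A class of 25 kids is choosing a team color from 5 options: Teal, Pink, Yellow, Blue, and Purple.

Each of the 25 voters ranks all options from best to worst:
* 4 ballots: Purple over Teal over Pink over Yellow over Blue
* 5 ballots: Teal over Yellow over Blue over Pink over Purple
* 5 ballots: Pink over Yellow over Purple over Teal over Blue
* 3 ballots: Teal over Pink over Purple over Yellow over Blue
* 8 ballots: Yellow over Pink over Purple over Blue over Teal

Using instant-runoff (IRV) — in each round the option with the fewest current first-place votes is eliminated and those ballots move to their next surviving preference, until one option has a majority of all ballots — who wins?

Yellow

Round 1: Teal 8, Pink 5, Yellow 8, Blue 0, Purple 4. Blue eliminated.
Round 2: Teal 8, Pink 5, Yellow 8, Purple 4. Purple eliminated.
Round 3: Teal 12, Pink 5, Yellow 8. Pink eliminated.
Round 4: Teal 12, Yellow 13. Yellow has a majority (≥13).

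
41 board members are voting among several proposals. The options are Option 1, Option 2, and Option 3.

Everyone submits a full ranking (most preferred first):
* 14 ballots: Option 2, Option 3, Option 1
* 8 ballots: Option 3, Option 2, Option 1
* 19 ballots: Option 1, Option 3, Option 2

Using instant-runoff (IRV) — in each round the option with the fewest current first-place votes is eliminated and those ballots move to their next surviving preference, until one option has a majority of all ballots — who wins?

Option 2

Round 1: Option 1 19, Option 2 14, Option 3 8. Option 3 eliminated.
Round 2: Option 1 19, Option 2 22. Option 2 has a majority (≥21).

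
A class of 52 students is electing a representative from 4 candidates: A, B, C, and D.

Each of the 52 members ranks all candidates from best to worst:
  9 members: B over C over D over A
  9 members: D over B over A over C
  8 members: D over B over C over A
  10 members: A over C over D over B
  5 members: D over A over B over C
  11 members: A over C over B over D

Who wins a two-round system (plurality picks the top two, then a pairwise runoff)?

D

Round 1 first-place votes: A 21, B 9, C 0, D 22. D and A advance.
Runoff: D is ranked above A on 31 ballots, A above D on 21.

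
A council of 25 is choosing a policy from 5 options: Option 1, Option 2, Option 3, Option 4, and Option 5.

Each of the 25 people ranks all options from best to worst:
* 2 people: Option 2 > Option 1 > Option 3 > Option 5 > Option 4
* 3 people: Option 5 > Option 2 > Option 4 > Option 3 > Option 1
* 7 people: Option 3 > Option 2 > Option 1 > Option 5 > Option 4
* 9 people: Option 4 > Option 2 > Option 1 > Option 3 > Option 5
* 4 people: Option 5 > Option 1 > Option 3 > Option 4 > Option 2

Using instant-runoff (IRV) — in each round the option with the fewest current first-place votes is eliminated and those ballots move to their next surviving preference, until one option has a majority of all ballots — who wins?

Option 3

Round 1: Option 1 0, Option 2 2, Option 3 7, Option 4 9, Option 5 7. Option 1 eliminated.
Round 2: Option 2 2, Option 3 7, Option 4 9, Option 5 7. Option 2 eliminated.
Round 3: Option 3 9, Option 4 9, Option 5 7. Option 5 eliminated.
Round 4: Option 3 13, Option 4 12. Option 3 has a majority (≥13).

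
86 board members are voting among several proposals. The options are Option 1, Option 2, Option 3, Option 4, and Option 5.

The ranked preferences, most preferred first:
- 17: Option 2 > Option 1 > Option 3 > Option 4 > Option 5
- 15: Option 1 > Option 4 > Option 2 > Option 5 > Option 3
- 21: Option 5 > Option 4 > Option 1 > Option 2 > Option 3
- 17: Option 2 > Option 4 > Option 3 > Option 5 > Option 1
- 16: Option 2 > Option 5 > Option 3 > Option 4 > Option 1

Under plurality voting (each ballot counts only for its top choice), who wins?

Option 2

First-place votes: Option 1 15, Option 2 50, Option 3 0, Option 4 0, Option 5 21.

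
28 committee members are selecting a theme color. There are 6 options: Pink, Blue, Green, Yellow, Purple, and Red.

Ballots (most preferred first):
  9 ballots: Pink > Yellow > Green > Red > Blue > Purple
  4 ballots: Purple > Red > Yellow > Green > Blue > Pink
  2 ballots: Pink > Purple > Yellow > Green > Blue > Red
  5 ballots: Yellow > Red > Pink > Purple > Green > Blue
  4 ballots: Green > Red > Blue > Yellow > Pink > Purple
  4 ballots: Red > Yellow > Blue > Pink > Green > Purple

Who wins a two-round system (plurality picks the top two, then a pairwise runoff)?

Yellow

Round 1 first-place votes: Pink 11, Blue 0, Green 4, Yellow 5, Purple 4, Red 4. Pink and Yellow advance.
Runoff: Pink is ranked above Yellow on 11 ballots, Yellow above Pink on 17.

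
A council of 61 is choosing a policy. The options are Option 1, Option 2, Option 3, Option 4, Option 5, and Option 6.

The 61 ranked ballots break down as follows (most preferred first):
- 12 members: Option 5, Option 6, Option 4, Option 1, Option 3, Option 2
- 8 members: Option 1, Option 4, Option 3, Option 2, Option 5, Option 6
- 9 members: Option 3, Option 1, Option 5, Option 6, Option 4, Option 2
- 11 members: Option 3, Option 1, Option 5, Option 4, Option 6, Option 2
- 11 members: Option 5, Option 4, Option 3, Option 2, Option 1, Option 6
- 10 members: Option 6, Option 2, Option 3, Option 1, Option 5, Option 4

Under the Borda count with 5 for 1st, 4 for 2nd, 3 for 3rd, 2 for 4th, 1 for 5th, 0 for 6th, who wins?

Option 1: 12×2 + 8×5 + 9×4 + 11×4 + 11×1 + 10×2 = 175
Option 2: 12×0 + 8×2 + 9×0 + 11×0 + 11×2 + 10×4 = 78
Option 3: 12×1 + 8×3 + 9×5 + 11×5 + 11×3 + 10×3 = 199
Option 4: 12×3 + 8×4 + 9×1 + 11×2 + 11×4 + 10×0 = 143
Option 5: 12×5 + 8×1 + 9×3 + 11×3 + 11×5 + 10×1 = 193
Option 6: 12×4 + 8×0 + 9×2 + 11×1 + 11×0 + 10×5 = 127

Option 3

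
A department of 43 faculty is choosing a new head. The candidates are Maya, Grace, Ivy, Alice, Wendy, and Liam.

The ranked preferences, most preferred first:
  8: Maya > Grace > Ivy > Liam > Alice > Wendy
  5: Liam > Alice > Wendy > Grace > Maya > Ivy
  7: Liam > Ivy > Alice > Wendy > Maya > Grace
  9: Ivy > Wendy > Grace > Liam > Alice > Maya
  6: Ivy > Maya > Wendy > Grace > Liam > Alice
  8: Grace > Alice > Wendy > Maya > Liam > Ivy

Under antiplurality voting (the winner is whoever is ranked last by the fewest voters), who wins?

Last-place votes: Maya 9, Grace 7, Ivy 13, Alice 6, Wendy 8, Liam 0.

Liam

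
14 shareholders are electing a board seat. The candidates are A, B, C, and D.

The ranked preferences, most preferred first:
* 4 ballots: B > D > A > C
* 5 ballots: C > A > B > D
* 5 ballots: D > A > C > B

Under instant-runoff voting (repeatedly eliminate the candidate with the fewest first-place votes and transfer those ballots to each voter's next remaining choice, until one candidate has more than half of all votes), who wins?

Round 1: A 0, B 4, C 5, D 5. A eliminated.
Round 2: B 4, C 5, D 5. B eliminated.
Round 3: C 5, D 9. D has a majority (≥8).

D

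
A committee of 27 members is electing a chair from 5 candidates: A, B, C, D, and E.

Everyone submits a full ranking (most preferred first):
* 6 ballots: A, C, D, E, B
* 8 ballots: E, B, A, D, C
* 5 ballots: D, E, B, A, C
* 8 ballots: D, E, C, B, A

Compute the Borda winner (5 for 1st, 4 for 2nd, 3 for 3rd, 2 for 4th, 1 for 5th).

A: 6×5 + 8×3 + 5×2 + 8×1 = 72
B: 6×1 + 8×4 + 5×3 + 8×2 = 69
C: 6×4 + 8×1 + 5×1 + 8×3 = 61
D: 6×3 + 8×2 + 5×5 + 8×5 = 99
E: 6×2 + 8×5 + 5×4 + 8×4 = 104

E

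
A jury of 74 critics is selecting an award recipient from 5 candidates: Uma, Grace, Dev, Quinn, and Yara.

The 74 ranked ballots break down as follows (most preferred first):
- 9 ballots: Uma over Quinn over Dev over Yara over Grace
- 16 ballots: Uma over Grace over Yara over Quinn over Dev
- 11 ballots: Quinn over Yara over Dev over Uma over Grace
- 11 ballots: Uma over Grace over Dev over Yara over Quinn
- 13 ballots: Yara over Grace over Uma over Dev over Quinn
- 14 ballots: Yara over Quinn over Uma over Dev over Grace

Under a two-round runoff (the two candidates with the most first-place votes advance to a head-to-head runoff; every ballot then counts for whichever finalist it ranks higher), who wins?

Yara

Round 1 first-place votes: Uma 36, Grace 0, Dev 0, Quinn 11, Yara 27. Uma and Yara advance.
Runoff: Uma is ranked above Yara on 36 ballots, Yara above Uma on 38.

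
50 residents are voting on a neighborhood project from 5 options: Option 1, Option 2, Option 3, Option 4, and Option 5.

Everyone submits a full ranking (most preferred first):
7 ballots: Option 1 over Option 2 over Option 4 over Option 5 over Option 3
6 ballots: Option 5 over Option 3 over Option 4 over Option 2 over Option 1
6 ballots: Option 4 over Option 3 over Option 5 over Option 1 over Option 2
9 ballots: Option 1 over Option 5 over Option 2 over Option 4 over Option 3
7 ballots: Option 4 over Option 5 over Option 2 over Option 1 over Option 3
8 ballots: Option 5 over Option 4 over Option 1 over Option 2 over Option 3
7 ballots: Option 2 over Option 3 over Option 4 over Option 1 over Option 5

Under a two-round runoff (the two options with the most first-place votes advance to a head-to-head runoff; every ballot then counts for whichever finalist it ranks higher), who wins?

Option 5

Round 1 first-place votes: Option 1 16, Option 2 7, Option 3 0, Option 4 13, Option 5 14. Option 1 and Option 5 advance.
Runoff: Option 1 is ranked above Option 5 on 23 ballots, Option 5 above Option 1 on 27.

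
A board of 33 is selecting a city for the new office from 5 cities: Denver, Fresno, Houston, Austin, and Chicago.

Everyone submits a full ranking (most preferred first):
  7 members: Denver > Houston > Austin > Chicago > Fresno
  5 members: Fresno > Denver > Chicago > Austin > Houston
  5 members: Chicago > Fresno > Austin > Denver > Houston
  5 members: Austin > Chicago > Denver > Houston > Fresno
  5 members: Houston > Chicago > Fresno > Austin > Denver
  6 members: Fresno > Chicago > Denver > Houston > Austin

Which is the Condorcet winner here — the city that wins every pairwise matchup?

Chicago

Chicago vs Denver: 21–12
Chicago vs Fresno: 22–11
Chicago vs Houston: 21–12
Chicago vs Austin: 21–12
Chicago beats every other city.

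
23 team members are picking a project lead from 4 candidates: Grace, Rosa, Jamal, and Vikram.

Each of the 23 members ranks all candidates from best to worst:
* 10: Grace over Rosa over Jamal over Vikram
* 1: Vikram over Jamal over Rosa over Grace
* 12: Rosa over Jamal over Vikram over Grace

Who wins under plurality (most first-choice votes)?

First-place votes: Grace 10, Rosa 12, Jamal 0, Vikram 1.

Rosa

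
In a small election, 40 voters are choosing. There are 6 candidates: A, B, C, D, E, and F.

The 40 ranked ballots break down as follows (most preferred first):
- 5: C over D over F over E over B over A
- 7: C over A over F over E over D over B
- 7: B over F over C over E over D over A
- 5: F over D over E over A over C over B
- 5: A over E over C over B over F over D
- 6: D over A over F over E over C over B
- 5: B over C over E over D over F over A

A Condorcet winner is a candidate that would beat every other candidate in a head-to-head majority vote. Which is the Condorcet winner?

C

C vs A: 24–16
C vs B: 28–12
C vs D: 29–11
C vs E: 24–16
C vs F: 22–18
C beats every other candidate.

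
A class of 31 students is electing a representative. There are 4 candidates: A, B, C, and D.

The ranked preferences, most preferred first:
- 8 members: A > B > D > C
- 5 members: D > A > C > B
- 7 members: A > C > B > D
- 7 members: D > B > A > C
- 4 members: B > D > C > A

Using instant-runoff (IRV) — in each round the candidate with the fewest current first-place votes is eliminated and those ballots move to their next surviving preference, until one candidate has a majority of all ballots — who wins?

D

Round 1: A 15, B 4, C 0, D 12. C eliminated.
Round 2: A 15, B 4, D 12. B eliminated.
Round 3: A 15, D 16. D has a majority (≥16).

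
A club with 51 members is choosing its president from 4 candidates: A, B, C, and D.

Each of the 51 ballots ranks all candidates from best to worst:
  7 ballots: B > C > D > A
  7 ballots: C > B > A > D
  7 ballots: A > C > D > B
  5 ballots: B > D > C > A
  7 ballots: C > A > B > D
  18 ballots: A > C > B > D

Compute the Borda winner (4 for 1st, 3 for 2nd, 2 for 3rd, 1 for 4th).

C

A: 7×1 + 7×2 + 7×4 + 5×1 + 7×3 + 18×4 = 147
B: 7×4 + 7×3 + 7×1 + 5×4 + 7×2 + 18×2 = 126
C: 7×3 + 7×4 + 7×3 + 5×2 + 7×4 + 18×3 = 162
D: 7×2 + 7×1 + 7×2 + 5×3 + 7×1 + 18×1 = 75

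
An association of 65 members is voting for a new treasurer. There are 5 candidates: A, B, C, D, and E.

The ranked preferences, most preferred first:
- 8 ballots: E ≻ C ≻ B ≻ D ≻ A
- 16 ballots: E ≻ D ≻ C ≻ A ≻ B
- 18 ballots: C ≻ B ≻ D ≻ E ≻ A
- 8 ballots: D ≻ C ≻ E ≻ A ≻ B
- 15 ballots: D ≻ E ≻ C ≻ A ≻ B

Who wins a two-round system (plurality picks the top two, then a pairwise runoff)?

Round 1 first-place votes: A 0, B 0, C 18, D 23, E 24. E and D advance.
Runoff: E is ranked above D on 24 ballots, D above E on 41.

D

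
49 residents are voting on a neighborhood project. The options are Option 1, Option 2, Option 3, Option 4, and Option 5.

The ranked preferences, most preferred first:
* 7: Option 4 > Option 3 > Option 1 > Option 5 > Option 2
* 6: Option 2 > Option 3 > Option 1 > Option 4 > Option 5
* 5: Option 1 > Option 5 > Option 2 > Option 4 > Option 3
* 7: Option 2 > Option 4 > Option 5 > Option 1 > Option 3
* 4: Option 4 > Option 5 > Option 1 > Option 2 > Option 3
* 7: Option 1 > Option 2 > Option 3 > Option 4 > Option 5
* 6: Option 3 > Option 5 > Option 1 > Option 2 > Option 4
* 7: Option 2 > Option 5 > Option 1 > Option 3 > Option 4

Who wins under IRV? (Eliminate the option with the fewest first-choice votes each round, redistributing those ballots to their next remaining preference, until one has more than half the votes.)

Round 1: Option 1 12, Option 2 20, Option 3 6, Option 4 11, Option 5 0. Option 5 eliminated.
Round 2: Option 1 12, Option 2 20, Option 3 6, Option 4 11. Option 3 eliminated.
Round 3: Option 1 18, Option 2 20, Option 4 11. Option 4 eliminated.
Round 4: Option 1 29, Option 2 20. Option 1 has a majority (≥25).

Option 1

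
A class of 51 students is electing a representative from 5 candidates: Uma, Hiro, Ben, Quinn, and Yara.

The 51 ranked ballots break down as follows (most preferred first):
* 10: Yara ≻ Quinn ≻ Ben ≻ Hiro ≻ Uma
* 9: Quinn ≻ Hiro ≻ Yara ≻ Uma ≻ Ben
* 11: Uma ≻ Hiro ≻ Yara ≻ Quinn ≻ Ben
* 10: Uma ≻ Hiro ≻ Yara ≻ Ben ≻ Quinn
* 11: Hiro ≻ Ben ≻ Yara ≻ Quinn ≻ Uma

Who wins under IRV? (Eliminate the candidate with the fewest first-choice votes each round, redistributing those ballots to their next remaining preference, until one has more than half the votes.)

Round 1: Uma 21, Hiro 11, Ben 0, Quinn 9, Yara 10. Ben eliminated.
Round 2: Uma 21, Hiro 11, Quinn 9, Yara 10. Quinn eliminated.
Round 3: Uma 21, Hiro 20, Yara 10. Yara eliminated.
Round 4: Uma 21, Hiro 30. Hiro has a majority (≥26).

Hiro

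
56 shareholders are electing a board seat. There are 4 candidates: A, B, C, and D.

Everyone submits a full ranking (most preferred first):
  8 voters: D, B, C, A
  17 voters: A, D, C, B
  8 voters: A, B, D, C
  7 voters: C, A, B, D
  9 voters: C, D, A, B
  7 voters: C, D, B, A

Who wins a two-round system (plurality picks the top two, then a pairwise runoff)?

C

Round 1 first-place votes: A 25, B 0, C 23, D 8. A and C advance.
Runoff: A is ranked above C on 25 ballots, C above A on 31.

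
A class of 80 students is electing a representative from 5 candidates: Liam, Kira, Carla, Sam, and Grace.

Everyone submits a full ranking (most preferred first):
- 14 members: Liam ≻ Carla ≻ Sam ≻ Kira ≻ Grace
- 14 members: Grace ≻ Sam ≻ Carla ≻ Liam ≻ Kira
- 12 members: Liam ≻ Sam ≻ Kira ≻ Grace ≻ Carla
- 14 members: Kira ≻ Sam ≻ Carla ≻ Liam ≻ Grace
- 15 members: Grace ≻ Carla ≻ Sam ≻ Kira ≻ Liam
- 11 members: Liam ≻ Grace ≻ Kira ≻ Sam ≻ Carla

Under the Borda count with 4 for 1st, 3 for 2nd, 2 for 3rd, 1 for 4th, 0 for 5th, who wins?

Sam

Liam: 14×4 + 14×1 + 12×4 + 14×1 + 15×0 + 11×4 = 176
Kira: 14×1 + 14×0 + 12×2 + 14×4 + 15×1 + 11×2 = 131
Carla: 14×3 + 14×2 + 12×0 + 14×2 + 15×3 + 11×0 = 143
Sam: 14×2 + 14×3 + 12×3 + 14×3 + 15×2 + 11×1 = 189
Grace: 14×0 + 14×4 + 12×1 + 14×0 + 15×4 + 11×3 = 161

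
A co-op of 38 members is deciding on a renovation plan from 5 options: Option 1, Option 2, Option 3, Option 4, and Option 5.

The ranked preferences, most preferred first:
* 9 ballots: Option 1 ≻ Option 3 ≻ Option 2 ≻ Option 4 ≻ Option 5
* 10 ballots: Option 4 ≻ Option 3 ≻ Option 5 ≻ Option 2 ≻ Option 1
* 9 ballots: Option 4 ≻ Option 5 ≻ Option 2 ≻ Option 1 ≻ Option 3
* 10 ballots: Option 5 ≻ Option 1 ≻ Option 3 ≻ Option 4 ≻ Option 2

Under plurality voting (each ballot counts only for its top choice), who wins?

First-place votes: Option 1 9, Option 2 0, Option 3 0, Option 4 19, Option 5 10.

Option 4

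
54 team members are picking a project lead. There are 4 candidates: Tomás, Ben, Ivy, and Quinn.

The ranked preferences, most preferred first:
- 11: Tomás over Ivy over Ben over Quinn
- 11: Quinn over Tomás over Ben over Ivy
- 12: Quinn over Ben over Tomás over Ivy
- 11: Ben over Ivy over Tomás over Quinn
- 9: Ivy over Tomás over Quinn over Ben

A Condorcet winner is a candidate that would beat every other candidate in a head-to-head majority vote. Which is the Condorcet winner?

Tomás

Tomás vs Ben: 31–23
Tomás vs Ivy: 34–20
Tomás vs Quinn: 31–23
Tomás beats every other candidate.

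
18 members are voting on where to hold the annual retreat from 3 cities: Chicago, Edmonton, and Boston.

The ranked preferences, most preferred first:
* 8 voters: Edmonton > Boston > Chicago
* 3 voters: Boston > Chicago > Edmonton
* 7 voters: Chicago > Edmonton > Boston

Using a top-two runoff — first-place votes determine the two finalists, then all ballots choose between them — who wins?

Chicago

Round 1 first-place votes: Chicago 7, Edmonton 8, Boston 3. Edmonton and Chicago advance.
Runoff: Edmonton is ranked above Chicago on 8 ballots, Chicago above Edmonton on 10.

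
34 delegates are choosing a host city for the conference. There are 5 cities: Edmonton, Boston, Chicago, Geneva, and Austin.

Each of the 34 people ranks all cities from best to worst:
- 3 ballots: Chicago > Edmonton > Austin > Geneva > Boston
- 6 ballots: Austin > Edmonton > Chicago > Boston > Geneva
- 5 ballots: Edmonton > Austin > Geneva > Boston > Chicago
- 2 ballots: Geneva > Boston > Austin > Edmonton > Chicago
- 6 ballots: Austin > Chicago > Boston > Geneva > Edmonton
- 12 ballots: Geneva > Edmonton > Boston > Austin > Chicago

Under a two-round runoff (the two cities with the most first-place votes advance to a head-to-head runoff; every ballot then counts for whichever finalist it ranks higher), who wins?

Austin

Round 1 first-place votes: Edmonton 5, Boston 0, Chicago 3, Geneva 14, Austin 12. Geneva and Austin advance.
Runoff: Geneva is ranked above Austin on 14 ballots, Austin above Geneva on 20.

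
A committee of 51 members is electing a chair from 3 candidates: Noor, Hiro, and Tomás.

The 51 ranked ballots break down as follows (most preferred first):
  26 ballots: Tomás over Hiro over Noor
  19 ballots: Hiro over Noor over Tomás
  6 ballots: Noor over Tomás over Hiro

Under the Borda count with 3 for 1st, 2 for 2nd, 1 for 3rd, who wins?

Noor: 26×1 + 19×2 + 6×3 = 82
Hiro: 26×2 + 19×3 + 6×1 = 115
Tomás: 26×3 + 19×1 + 6×2 = 109

Hiro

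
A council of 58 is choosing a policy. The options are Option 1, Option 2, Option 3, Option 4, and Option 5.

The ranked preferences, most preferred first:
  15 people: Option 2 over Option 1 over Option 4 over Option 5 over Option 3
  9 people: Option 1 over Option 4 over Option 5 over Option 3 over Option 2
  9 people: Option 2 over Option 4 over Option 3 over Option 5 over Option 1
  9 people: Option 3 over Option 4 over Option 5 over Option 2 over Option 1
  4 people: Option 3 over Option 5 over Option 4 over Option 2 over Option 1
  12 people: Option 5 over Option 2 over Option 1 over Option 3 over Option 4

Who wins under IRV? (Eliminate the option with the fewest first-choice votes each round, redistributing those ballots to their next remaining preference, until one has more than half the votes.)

Round 1: Option 1 9, Option 2 24, Option 3 13, Option 4 0, Option 5 12. Option 4 eliminated.
Round 2: Option 1 9, Option 2 24, Option 3 13, Option 5 12. Option 1 eliminated.
Round 3: Option 2 24, Option 3 13, Option 5 21. Option 3 eliminated.
Round 4: Option 2 24, Option 5 34. Option 5 has a majority (≥30).

Option 5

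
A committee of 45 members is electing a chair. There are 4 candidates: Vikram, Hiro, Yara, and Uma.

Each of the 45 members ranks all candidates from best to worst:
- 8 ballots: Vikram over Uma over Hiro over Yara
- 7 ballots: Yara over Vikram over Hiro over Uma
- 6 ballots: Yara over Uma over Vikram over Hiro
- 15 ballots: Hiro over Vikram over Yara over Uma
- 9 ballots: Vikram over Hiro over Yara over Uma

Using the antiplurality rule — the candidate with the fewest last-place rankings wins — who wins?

Last-place votes: Vikram 0, Hiro 6, Yara 8, Uma 31.

Vikram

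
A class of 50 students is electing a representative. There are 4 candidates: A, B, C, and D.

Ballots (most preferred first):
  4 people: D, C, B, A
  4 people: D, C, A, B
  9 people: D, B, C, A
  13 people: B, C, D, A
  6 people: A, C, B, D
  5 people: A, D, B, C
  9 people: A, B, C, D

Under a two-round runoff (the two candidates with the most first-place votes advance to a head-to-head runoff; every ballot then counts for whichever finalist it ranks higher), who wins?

D

Round 1 first-place votes: A 20, B 13, C 0, D 17. A and D advance.
Runoff: A is ranked above D on 20 ballots, D above A on 30.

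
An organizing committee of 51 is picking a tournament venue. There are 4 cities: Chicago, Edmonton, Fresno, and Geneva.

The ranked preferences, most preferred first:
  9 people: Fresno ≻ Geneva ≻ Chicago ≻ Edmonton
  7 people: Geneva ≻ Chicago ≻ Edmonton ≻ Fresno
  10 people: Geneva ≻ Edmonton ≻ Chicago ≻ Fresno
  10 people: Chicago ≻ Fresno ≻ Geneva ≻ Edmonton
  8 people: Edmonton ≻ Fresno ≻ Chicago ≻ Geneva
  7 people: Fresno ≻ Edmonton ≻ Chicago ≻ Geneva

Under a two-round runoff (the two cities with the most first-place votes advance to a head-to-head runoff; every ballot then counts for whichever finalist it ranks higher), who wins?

Round 1 first-place votes: Chicago 10, Edmonton 8, Fresno 16, Geneva 17. Geneva and Fresno advance.
Runoff: Geneva is ranked above Fresno on 17 ballots, Fresno above Geneva on 34.

Fresno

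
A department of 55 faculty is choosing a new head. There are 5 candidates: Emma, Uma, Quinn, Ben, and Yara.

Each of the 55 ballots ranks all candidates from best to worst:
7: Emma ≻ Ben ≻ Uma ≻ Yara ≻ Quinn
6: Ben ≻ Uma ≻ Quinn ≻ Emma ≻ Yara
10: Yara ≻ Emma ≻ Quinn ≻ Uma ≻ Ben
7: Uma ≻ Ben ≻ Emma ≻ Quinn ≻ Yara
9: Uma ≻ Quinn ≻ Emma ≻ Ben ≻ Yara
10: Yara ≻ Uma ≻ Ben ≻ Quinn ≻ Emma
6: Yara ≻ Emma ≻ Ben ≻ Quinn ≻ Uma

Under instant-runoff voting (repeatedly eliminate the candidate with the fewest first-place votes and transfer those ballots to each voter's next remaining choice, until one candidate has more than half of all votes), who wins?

Round 1: Emma 7, Uma 16, Quinn 0, Ben 6, Yara 26. Quinn eliminated.
Round 2: Emma 7, Uma 16, Ben 6, Yara 26. Ben eliminated.
Round 3: Emma 7, Uma 22, Yara 26. Emma eliminated.
Round 4: Uma 29, Yara 26. Uma has a majority (≥28).

Uma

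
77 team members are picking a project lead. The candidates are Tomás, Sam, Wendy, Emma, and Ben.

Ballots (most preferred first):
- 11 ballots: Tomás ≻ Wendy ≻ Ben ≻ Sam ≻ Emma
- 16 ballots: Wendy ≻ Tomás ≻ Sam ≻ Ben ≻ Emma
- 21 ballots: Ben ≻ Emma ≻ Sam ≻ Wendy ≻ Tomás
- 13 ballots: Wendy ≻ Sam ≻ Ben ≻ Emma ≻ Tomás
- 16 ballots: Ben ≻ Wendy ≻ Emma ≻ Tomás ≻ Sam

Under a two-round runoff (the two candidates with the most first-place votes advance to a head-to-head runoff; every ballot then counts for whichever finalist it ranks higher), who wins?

Round 1 first-place votes: Tomás 11, Sam 0, Wendy 29, Emma 0, Ben 37. Ben and Wendy advance.
Runoff: Ben is ranked above Wendy on 37 ballots, Wendy above Ben on 40.

Wendy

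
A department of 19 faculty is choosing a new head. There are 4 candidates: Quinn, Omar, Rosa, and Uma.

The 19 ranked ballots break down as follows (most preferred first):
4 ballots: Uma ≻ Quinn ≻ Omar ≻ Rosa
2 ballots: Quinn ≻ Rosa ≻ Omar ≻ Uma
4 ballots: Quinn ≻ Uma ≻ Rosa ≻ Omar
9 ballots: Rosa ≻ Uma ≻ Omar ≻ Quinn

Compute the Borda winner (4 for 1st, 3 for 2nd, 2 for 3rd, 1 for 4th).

Quinn: 4×3 + 2×4 + 4×4 + 9×1 = 45
Omar: 4×2 + 2×2 + 4×1 + 9×2 = 34
Rosa: 4×1 + 2×3 + 4×2 + 9×4 = 54
Uma: 4×4 + 2×1 + 4×3 + 9×3 = 57

Uma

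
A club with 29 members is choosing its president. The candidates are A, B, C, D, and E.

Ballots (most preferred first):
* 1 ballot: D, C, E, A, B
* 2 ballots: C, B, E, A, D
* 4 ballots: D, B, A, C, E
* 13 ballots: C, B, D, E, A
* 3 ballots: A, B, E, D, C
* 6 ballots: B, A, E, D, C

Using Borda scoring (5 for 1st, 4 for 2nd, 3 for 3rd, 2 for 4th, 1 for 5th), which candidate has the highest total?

A: 1×2 + 2×2 + 4×3 + 13×1 + 3×5 + 6×4 = 70
B: 1×1 + 2×4 + 4×4 + 13×4 + 3×4 + 6×5 = 119
C: 1×4 + 2×5 + 4×2 + 13×5 + 3×1 + 6×1 = 96
D: 1×5 + 2×1 + 4×5 + 13×3 + 3×2 + 6×2 = 84
E: 1×3 + 2×3 + 4×1 + 13×2 + 3×3 + 6×3 = 66

B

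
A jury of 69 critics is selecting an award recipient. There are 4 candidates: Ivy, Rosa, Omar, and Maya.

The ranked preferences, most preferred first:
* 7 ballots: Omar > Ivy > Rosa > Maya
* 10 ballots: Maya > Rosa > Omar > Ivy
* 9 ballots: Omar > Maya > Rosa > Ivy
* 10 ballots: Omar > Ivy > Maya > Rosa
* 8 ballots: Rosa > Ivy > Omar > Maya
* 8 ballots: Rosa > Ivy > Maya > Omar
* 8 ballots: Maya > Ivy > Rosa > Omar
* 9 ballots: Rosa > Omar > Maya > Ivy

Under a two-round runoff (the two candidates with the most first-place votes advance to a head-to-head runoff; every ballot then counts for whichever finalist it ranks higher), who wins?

Round 1 first-place votes: Ivy 0, Rosa 25, Omar 26, Maya 18. Omar and Rosa advance.
Runoff: Omar is ranked above Rosa on 26 ballots, Rosa above Omar on 43.

Rosa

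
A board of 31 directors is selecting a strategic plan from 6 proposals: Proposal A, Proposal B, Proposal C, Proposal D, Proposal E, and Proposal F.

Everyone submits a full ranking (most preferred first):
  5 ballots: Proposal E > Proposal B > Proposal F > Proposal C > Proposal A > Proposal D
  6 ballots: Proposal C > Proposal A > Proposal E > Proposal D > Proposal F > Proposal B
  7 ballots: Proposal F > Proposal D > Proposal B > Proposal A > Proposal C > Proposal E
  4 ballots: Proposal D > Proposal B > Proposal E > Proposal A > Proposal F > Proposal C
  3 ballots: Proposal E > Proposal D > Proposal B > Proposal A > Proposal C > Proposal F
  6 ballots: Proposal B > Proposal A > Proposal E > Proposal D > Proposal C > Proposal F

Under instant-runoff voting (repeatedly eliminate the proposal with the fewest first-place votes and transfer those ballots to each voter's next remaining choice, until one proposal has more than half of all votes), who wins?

Round 1: Proposal A 0, Proposal B 6, Proposal C 6, Proposal D 4, Proposal E 8, Proposal F 7. Proposal A eliminated.
Round 2: Proposal B 6, Proposal C 6, Proposal D 4, Proposal E 8, Proposal F 7. Proposal D eliminated.
Round 3: Proposal B 10, Proposal C 6, Proposal E 8, Proposal F 7. Proposal C eliminated.
Round 4: Proposal B 10, Proposal E 14, Proposal F 7. Proposal F eliminated.
Round 5: Proposal B 17, Proposal E 14. Proposal B has a majority (≥16).

Proposal B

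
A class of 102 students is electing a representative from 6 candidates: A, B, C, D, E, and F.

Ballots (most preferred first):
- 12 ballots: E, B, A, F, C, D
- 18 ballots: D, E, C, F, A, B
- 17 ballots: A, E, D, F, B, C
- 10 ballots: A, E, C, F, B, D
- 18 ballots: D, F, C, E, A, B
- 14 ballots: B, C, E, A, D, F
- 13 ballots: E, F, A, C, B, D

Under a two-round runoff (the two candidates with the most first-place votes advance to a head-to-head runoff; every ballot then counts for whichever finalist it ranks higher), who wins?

Round 1 first-place votes: A 27, B 14, C 0, D 36, E 25, F 0. D and A advance.
Runoff: D is ranked above A on 36 ballots, A above D on 66.

A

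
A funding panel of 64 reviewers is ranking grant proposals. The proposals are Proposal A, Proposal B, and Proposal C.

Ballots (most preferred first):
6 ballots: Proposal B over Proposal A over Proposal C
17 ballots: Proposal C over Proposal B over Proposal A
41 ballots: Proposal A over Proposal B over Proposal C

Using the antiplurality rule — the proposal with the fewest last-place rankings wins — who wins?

Proposal B

Last-place votes: Proposal A 17, Proposal B 0, Proposal C 47.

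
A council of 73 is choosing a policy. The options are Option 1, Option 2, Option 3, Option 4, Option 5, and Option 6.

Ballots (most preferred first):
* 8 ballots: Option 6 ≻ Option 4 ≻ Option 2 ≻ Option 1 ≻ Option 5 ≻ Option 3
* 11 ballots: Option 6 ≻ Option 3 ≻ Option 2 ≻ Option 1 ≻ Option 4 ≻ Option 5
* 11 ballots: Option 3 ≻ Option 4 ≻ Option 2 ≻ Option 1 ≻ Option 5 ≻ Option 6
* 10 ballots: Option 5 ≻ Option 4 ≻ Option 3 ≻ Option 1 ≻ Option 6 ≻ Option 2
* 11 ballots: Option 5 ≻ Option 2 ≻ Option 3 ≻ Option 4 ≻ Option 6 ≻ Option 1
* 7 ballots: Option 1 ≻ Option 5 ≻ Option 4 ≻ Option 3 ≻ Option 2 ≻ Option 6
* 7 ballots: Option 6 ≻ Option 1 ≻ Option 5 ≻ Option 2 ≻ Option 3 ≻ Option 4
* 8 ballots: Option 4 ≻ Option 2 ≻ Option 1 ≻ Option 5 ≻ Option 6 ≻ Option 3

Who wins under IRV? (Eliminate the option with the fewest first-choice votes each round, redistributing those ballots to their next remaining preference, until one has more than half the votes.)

Round 1: Option 1 7, Option 2 0, Option 3 11, Option 4 8, Option 5 21, Option 6 26. Option 2 eliminated.
Round 2: Option 1 7, Option 3 11, Option 4 8, Option 5 21, Option 6 26. Option 1 eliminated.
Round 3: Option 3 11, Option 4 8, Option 5 28, Option 6 26. Option 4 eliminated.
Round 4: Option 3 11, Option 5 36, Option 6 26. Option 3 eliminated.
Round 5: Option 5 47, Option 6 26. Option 5 has a majority (≥37).

Option 5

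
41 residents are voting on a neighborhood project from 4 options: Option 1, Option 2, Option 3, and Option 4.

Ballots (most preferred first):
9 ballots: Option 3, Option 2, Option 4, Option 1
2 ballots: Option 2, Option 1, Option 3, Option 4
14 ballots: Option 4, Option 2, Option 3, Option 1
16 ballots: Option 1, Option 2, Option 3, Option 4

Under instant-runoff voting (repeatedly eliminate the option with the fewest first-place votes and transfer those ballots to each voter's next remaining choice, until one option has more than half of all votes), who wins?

Option 4

Round 1: Option 1 16, Option 2 2, Option 3 9, Option 4 14. Option 2 eliminated.
Round 2: Option 1 18, Option 3 9, Option 4 14. Option 3 eliminated.
Round 3: Option 1 18, Option 4 23. Option 4 has a majority (≥21).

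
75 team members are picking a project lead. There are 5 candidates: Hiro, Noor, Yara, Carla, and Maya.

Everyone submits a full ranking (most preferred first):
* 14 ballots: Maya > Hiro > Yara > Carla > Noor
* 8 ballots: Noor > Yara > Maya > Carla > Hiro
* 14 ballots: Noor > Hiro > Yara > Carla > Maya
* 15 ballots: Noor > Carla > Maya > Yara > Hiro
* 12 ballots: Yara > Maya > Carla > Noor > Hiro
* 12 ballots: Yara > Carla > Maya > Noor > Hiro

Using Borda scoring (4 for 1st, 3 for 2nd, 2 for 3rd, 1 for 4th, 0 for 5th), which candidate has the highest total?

Hiro: 14×3 + 8×0 + 14×3 + 15×0 + 12×0 + 12×0 = 84
Noor: 14×0 + 8×4 + 14×4 + 15×4 + 12×1 + 12×1 = 172
Yara: 14×2 + 8×3 + 14×2 + 15×1 + 12×4 + 12×4 = 191
Carla: 14×1 + 8×1 + 14×1 + 15×3 + 12×2 + 12×3 = 141
Maya: 14×4 + 8×2 + 14×0 + 15×2 + 12×3 + 12×2 = 162

Yara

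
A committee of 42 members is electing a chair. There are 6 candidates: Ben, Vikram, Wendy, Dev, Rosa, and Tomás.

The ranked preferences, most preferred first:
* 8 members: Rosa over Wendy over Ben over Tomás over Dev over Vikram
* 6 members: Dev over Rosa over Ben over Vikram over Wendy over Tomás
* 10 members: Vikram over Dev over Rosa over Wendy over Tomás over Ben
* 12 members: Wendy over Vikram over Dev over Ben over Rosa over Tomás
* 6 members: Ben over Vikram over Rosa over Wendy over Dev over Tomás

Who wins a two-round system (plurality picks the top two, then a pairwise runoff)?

Vikram

Round 1 first-place votes: Ben 6, Vikram 10, Wendy 12, Dev 6, Rosa 8, Tomás 0. Wendy and Vikram advance.
Runoff: Wendy is ranked above Vikram on 20 ballots, Vikram above Wendy on 22.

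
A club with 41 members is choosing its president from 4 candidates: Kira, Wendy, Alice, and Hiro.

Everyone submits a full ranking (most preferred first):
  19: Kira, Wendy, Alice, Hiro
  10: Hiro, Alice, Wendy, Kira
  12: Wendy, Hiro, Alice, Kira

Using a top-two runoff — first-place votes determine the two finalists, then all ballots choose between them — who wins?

Round 1 first-place votes: Kira 19, Wendy 12, Alice 0, Hiro 10. Kira and Wendy advance.
Runoff: Kira is ranked above Wendy on 19 ballots, Wendy above Kira on 22.

Wendy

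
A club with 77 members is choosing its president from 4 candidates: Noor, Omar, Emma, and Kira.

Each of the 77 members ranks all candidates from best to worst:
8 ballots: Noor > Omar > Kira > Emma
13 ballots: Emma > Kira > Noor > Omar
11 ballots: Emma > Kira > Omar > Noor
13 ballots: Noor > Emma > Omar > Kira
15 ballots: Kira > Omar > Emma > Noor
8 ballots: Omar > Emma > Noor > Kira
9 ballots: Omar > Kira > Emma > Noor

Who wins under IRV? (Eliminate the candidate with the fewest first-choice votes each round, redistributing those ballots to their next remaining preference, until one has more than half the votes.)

Round 1: Noor 21, Omar 17, Emma 24, Kira 15. Kira eliminated.
Round 2: Noor 21, Omar 32, Emma 24. Noor eliminated.
Round 3: Omar 40, Emma 37. Omar has a majority (≥39).

Omar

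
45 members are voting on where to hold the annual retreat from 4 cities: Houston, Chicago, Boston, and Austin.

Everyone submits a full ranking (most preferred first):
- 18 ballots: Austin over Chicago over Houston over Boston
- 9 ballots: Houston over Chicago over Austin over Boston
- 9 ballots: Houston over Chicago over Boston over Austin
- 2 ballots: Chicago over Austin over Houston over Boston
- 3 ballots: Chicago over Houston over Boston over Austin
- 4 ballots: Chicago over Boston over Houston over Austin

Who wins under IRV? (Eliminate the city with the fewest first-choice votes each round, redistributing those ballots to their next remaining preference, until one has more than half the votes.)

Houston

Round 1: Houston 18, Chicago 9, Boston 0, Austin 18. Boston eliminated.
Round 2: Houston 18, Chicago 9, Austin 18. Chicago eliminated.
Round 3: Houston 25, Austin 20. Houston has a majority (≥23).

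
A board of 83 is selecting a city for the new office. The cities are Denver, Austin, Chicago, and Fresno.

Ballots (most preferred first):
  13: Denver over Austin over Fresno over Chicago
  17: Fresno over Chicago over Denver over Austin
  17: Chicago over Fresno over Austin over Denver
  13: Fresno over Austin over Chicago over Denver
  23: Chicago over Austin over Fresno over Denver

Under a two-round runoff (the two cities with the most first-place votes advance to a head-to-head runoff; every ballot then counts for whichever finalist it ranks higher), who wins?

Round 1 first-place votes: Denver 13, Austin 0, Chicago 40, Fresno 30. Chicago and Fresno advance.
Runoff: Chicago is ranked above Fresno on 40 ballots, Fresno above Chicago on 43.

Fresno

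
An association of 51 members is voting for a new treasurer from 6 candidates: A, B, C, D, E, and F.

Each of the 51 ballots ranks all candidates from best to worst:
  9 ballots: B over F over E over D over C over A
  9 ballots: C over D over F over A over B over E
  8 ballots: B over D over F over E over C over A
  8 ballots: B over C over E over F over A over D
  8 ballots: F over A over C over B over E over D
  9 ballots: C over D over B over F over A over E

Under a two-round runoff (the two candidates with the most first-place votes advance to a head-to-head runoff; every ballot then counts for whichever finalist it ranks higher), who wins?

C

Round 1 first-place votes: A 0, B 25, C 18, D 0, E 0, F 8. B and C advance.
Runoff: B is ranked above C on 25 ballots, C above B on 26.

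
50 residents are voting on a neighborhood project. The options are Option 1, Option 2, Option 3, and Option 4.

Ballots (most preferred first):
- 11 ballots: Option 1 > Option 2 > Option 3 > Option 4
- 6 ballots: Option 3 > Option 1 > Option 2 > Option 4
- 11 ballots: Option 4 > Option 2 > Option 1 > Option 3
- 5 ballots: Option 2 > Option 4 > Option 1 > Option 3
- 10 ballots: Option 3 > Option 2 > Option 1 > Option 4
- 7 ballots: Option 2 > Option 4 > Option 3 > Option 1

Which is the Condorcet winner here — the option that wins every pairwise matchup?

Option 2

Option 2 vs Option 1: 33–17
Option 2 vs Option 3: 34–16
Option 2 vs Option 4: 39–11
Option 2 beats every other option.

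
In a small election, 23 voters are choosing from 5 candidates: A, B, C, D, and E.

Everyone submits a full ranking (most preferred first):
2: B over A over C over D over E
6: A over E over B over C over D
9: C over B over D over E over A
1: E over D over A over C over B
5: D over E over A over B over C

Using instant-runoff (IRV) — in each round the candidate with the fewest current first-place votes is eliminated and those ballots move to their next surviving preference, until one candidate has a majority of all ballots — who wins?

Round 1: A 6, B 2, C 9, D 5, E 1. E eliminated.
Round 2: A 6, B 2, C 9, D 6. B eliminated.
Round 3: A 8, C 9, D 6. D eliminated.
Round 4: A 14, C 9. A has a majority (≥12).

A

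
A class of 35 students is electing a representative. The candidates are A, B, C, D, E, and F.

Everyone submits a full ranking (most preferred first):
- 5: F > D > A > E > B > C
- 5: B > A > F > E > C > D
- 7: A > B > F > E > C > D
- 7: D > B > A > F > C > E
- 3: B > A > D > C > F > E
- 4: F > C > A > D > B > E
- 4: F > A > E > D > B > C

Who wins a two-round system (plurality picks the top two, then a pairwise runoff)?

Round 1 first-place votes: A 7, B 8, C 0, D 7, E 0, F 13. F and B advance.
Runoff: F is ranked above B on 13 ballots, B above F on 22.

B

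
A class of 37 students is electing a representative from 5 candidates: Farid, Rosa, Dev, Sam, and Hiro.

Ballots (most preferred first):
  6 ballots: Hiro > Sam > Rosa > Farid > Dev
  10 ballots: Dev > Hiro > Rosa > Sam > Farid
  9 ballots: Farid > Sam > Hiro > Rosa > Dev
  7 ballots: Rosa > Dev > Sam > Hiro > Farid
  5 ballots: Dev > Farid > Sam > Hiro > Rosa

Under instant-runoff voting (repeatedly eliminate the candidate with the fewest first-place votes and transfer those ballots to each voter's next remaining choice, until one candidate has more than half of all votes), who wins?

Rosa

Round 1: Farid 9, Rosa 7, Dev 15, Sam 0, Hiro 6. Sam eliminated.
Round 2: Farid 9, Rosa 7, Dev 15, Hiro 6. Hiro eliminated.
Round 3: Farid 9, Rosa 13, Dev 15. Farid eliminated.
Round 4: Rosa 22, Dev 15. Rosa has a majority (≥19).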